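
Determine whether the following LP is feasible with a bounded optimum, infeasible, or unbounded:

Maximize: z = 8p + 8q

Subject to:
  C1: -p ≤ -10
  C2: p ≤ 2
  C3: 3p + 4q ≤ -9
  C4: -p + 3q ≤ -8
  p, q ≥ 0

Infeasible (no feasible solution exists)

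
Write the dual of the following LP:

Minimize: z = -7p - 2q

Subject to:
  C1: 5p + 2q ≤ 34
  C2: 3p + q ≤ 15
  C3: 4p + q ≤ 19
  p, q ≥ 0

Primal min cᵀx s.t. Ax ≤ b, x ≥ 0  →  Dual max −bᵀy s.t. Aᵀy ≥ −c, y ≥ 0.

Maximize: z = -34y1 - 15y2 - 19y3

Subject to:
  5y1 + 3y2 + 4y3 ≥ 7
  2y1 + y2 + y3 ≥ 2
  y1, y2, y3 ≥ 0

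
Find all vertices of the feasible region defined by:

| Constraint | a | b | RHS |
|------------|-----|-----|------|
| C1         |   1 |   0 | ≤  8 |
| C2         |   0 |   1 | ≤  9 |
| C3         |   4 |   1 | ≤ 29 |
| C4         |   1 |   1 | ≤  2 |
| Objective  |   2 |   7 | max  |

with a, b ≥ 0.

(0, 0), (2, 0), (0, 2)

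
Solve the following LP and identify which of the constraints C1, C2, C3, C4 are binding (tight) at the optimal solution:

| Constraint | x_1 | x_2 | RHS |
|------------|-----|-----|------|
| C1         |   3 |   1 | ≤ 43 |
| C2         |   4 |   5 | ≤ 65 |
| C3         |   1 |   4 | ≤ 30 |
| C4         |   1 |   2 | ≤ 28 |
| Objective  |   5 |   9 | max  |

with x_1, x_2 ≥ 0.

At x_1 = 10, x_2 = 5, compute slack b - a·x for each constraint:
  C1: 43 − 35 = 8  (slack)
  C2: 65 − 65 = 0  (binding)
  C3: 30 − 30 = 0  (binding)
  C4: 28 − 20 = 8  (slack)

Optimal: x_1 = 10, x_2 = 5
Binding: C2, C3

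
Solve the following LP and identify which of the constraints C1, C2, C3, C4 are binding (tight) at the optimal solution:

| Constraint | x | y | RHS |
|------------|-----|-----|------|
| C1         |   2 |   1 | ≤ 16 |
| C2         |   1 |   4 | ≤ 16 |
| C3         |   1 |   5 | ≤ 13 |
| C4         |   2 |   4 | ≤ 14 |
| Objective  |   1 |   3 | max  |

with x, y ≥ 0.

At x = 3, y = 2, compute slack b - a·x for each constraint:
  C1: 16 − 8 = 8  (slack)
  C2: 16 − 11 = 5  (slack)
  C3: 13 − 13 = 0  (binding)
  C4: 14 − 14 = 0  (binding)

Optimal: x = 3, y = 2
Binding: C3, C4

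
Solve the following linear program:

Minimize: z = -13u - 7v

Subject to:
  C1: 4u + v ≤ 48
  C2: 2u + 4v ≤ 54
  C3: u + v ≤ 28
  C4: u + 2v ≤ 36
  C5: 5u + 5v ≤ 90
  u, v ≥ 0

Evaluate the objective at each vertex of the feasible region:
  z(0, 0) = 0
  z(12, 0) = -156
  z(10, 8) = -186  ←
  z(9, 9) = -180
  z(0, 13.5) = -94.5
The minimum is at u = 10, v = 8.

u = 10, v = 8, z = -186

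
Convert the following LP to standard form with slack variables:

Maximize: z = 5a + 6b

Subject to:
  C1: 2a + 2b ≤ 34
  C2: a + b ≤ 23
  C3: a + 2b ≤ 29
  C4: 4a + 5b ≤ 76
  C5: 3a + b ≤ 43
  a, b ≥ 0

max z = 5a + 6b

s.t.
  2a + 2b + s1 = 34
  a + b + s2 = 23
  a + 2b + s3 = 29
  4a + 5b + s4 = 76
  3a + b + s5 = 43
  a, b, s1, s2, s3, s4, s5 ≥ 0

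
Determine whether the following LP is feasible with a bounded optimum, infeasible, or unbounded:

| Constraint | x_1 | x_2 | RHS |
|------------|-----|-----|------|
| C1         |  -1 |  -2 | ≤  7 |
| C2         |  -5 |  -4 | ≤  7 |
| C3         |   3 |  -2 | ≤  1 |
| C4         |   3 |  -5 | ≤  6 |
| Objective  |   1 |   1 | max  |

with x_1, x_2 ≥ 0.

Unbounded (objective can increase without bound)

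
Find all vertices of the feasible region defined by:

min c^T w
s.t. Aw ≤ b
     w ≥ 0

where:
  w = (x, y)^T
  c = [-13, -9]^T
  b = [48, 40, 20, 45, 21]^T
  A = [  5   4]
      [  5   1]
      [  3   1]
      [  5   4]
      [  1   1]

(0, 0), (6.667, 0), (5, 5), (0, 11.25)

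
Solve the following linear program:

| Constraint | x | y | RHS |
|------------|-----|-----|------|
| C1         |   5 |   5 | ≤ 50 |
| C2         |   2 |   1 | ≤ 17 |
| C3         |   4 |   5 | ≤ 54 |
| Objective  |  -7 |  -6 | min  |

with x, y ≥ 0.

Evaluate the objective at each vertex of the feasible region:
  z(0, 0) = 0
  z(8.5, 0) = -59.5
  z(7, 3) = -67  ←
  z(0, 10) = -60
The minimum is at x = 7, y = 3.

x = 7, y = 3, z = -67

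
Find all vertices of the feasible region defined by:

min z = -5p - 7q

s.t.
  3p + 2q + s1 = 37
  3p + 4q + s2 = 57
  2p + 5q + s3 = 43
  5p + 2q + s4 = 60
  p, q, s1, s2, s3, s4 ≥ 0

(0, 0), (12, 0), (11.5, 1.25), (9, 5), (0, 8.6)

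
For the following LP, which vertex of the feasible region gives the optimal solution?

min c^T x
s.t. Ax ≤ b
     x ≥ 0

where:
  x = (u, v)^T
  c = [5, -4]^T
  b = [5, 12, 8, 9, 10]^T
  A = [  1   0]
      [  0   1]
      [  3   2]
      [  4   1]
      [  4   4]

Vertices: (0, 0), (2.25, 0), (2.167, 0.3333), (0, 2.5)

Evaluate the objective at each vertex of the feasible region:
  z(0, 0) = 0
  z(2.25, 0) = 11.25
  z(2.167, 0.3333) = 9.5
  z(0, 2.5) = -10  ←
The minimum is at u = 0, v = 2.5.

(0, 2.5)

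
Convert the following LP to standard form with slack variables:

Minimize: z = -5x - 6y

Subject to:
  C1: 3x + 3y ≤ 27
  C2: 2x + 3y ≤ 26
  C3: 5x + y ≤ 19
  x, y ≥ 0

min z = -5x - 6y

s.t.
  3x + 3y + s1 = 27
  2x + 3y + s2 = 26
  5x + y + s3 = 19
  x, y, s1, s2, s3 ≥ 0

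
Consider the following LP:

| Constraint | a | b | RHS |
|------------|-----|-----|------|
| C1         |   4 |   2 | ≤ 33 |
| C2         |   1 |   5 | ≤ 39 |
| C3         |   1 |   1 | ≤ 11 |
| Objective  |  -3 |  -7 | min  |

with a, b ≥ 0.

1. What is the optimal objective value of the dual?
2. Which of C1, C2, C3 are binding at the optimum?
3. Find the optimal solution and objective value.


1. -61
2. C2, C3
3. a = 4, b = 7, z = -61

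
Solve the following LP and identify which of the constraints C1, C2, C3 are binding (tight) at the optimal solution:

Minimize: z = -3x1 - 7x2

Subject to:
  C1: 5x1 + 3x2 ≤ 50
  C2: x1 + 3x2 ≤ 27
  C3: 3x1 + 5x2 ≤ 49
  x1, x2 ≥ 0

At x1 = 3, x2 = 8, compute slack b - a·x for each constraint:
  C1: 50 − 39 = 11  (slack)
  C2: 27 − 27 = 0  (binding)
  C3: 49 − 49 = 0  (binding)

Optimal: x1 = 3, x2 = 8
Binding: C2, C3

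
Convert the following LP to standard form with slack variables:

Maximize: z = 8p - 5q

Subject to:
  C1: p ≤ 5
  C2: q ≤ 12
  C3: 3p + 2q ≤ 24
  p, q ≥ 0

max z = 8p - 5q

s.t.
  p + s1 = 5
  q + s2 = 12
  3p + 2q + s3 = 24
  p, q, s1, s2, s3 ≥ 0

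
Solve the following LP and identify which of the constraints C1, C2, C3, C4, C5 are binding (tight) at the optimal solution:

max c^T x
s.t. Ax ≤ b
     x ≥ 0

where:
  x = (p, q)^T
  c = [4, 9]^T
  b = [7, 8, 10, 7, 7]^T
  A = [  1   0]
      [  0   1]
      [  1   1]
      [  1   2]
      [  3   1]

At p = 0, q = 3.5, compute slack b - a·x for each constraint:
  C1: 7 − 0 = 7  (slack)
  C2: 8 − 3.5 = 4.5  (slack)
  C3: 10 − 3.5 = 6.5  (slack)
  C4: 7 − 7 = 0  (binding)
  C5: 7 − 3.5 = 3.5  (slack)

Optimal: p = 0, q = 3.5
Binding: C4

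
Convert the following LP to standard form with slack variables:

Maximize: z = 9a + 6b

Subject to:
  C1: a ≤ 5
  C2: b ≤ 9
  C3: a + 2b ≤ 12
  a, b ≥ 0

max z = 9a + 6b

s.t.
  a + s1 = 5
  b + s2 = 9
  a + 2b + s3 = 12
  a, b, s1, s2, s3 ≥ 0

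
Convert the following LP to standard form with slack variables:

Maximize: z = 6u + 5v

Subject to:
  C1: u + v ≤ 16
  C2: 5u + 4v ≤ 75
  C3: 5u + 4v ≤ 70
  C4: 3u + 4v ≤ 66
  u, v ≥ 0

max z = 6u + 5v

s.t.
  u + v + s1 = 16
  5u + 4v + s2 = 75
  5u + 4v + s3 = 70
  3u + 4v + s4 = 66
  u, v, s1, s2, s3, s4 ≥ 0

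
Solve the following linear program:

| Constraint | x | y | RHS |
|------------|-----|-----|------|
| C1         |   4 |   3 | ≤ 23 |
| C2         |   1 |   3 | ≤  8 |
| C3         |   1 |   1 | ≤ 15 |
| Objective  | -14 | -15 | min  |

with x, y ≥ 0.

Evaluate the objective at each vertex of the feasible region:
  z(0, 0) = 0
  z(5.75, 0) = -80.5
  z(5, 1) = -85  ←
  z(0, 2.667) = -40
The minimum is at x = 5, y = 1.

x = 5, y = 1, z = -85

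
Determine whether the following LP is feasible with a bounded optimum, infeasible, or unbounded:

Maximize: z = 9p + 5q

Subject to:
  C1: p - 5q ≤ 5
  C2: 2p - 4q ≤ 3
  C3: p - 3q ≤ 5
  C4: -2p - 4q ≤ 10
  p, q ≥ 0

Unbounded (objective can increase without bound)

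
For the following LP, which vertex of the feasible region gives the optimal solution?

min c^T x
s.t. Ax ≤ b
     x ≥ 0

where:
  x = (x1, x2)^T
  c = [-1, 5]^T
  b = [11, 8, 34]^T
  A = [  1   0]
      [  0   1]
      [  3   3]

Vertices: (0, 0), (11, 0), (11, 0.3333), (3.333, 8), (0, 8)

Evaluate the objective at each vertex of the feasible region:
  z(0, 0) = 0
  z(11, 0) = -11  ←
  z(11, 0.3333) = -9.333
  z(3.333, 8) = 36.67
  z(0, 8) = 40
The minimum is at x1 = 11, x2 = 0.

(11, 0)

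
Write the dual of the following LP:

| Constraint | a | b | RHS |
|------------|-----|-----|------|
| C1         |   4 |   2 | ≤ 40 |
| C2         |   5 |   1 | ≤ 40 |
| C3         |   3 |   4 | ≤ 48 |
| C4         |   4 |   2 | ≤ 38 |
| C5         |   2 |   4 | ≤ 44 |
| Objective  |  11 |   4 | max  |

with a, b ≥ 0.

Primal max cᵀx s.t. Ax ≤ b, x ≥ 0  →  Dual min bᵀy s.t. Aᵀy ≥ c, y ≥ 0.

Minimize: z = 40y1 + 40y2 + 48y3 + 38y4 + 44y5

Subject to:
  4y1 + 5y2 + 3y3 + 4y4 + 2y5 ≥ 11
  2y1 + y2 + 4y3 + 2y4 + 4y5 ≥ 4
  y1, y2, y3, y4, y5 ≥ 0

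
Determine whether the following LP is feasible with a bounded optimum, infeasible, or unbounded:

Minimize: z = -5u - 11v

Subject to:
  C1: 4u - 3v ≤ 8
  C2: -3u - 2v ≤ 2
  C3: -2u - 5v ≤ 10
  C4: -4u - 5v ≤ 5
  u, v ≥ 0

Unbounded (objective can decrease without bound)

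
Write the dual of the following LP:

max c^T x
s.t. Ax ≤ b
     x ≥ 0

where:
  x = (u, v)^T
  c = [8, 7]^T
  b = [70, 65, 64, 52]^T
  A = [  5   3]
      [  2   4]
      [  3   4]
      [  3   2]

Primal max cᵀx s.t. Ax ≤ b, x ≥ 0  →  Dual min bᵀy s.t. Aᵀy ≥ c, y ≥ 0.

Minimize: z = 70y1 + 65y2 + 64y3 + 52y4

Subject to:
  5y1 + 2y2 + 3y3 + 3y4 ≥ 8
  3y1 + 4y2 + 4y3 + 2y4 ≥ 7
  y1, y2, y3, y4 ≥ 0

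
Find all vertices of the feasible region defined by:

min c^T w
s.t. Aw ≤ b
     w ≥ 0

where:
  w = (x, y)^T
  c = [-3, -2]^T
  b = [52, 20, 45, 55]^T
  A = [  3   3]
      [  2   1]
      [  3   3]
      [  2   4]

(0, 0), (10, 0), (5, 10), (2.5, 12.5), (0, 13.75)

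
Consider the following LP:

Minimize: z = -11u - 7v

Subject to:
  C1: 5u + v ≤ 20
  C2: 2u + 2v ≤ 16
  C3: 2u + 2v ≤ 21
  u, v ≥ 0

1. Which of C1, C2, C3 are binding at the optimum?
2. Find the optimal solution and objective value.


1. C1, C2
2. u = 3, v = 5, z = -68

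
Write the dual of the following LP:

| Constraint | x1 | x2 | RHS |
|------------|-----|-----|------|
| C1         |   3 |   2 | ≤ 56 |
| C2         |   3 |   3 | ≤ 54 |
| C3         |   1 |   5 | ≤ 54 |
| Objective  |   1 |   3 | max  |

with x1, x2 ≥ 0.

Primal max cᵀx s.t. Ax ≤ b, x ≥ 0  →  Dual min bᵀy s.t. Aᵀy ≥ c, y ≥ 0.

Minimize: z = 56y1 + 54y2 + 54y3

Subject to:
  3y1 + 3y2 + y3 ≥ 1
  2y1 + 3y2 + 5y3 ≥ 3
  y1, y2, y3 ≥ 0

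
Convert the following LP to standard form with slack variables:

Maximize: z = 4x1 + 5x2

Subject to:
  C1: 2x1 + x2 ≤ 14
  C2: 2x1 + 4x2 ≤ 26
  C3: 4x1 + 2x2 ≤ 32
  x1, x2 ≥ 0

max z = 4x1 + 5x2

s.t.
  2x1 + x2 + s1 = 14
  2x1 + 4x2 + s2 = 26
  4x1 + 2x2 + s3 = 32
  x1, x2, s1, s2, s3 ≥ 0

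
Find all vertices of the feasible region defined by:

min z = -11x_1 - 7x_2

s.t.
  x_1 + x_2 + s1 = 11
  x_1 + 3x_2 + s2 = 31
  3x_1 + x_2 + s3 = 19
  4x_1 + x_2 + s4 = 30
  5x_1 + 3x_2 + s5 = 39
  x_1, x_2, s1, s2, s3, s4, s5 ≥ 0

(0, 0), (6.333, 0), (4.5, 5.5), (3, 8), (1, 10), (0, 10.33)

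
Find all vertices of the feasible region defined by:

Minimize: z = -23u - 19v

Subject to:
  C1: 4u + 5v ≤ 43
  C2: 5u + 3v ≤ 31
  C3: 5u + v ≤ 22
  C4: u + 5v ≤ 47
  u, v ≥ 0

(0, 0), (4.4, 0), (3.5, 4.5), (2, 7), (0, 8.6)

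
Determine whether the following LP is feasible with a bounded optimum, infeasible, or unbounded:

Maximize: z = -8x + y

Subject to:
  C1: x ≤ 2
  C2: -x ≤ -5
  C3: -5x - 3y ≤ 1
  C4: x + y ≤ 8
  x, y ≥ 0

Infeasible (no feasible solution exists)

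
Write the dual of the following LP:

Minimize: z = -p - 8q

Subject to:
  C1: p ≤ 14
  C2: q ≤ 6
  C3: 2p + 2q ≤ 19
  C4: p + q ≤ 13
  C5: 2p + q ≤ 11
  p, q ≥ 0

Primal min cᵀx s.t. Ax ≤ b, x ≥ 0  →  Dual max −bᵀy s.t. Aᵀy ≥ −c, y ≥ 0.

Maximize: z = -14y1 - 6y2 - 19y3 - 13y4 - 11y5

Subject to:
  y1 + 2y3 + y4 + 2y5 ≥ 1
  y2 + 2y3 + y4 + y5 ≥ 8
  y1, y2, y3, y4, y5 ≥ 0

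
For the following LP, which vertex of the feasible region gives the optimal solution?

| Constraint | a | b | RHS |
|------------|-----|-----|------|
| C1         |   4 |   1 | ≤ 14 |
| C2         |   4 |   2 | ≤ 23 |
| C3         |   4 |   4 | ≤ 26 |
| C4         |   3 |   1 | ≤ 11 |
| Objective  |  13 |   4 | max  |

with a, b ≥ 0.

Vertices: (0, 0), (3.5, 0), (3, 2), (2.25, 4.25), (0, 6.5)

Evaluate the objective at each vertex of the feasible region:
  z(0, 0) = 0
  z(3.5, 0) = 45.5
  z(3, 2) = 47  ←
  z(2.25, 4.25) = 46.25
  z(0, 6.5) = 26
The maximum is at a = 3, b = 2.

(3, 2)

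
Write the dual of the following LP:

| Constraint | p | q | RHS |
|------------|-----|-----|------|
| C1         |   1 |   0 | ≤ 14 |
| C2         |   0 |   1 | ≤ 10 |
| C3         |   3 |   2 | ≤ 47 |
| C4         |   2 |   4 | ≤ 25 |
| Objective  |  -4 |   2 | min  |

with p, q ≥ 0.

Primal min cᵀx s.t. Ax ≤ b, x ≥ 0  →  Dual max −bᵀy s.t. Aᵀy ≥ −c, y ≥ 0.

Maximize: z = -14y1 - 10y2 - 47y3 - 25y4

Subject to:
  y1 + 3y3 + 2y4 ≥ 4
  y2 + 2y3 + 4y4 ≥ -2
  y1, y2, y3, y4 ≥ 0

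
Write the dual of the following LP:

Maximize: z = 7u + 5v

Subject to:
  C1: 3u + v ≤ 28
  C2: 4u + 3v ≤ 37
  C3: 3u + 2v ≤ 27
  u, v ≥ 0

Primal max cᵀx s.t. Ax ≤ b, x ≥ 0  →  Dual min bᵀy s.t. Aᵀy ≥ c, y ≥ 0.

Minimize: z = 28y1 + 37y2 + 27y3

Subject to:
  3y1 + 4y2 + 3y3 ≥ 7
  y1 + 3y2 + 2y3 ≥ 5
  y1, y2, y3 ≥ 0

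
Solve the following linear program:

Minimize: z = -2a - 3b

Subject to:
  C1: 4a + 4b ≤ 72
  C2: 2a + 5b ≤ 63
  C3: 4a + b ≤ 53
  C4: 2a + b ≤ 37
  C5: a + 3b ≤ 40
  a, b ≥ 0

Evaluate the objective at each vertex of the feasible region:
  z(0, 0) = 0
  z(13.25, 0) = -26.5
  z(11.67, 6.333) = -42.33
  z(9, 9) = -45  ←
  z(0, 12.6) = -37.8
The minimum is at a = 9, b = 9.

a = 9, b = 9, z = -45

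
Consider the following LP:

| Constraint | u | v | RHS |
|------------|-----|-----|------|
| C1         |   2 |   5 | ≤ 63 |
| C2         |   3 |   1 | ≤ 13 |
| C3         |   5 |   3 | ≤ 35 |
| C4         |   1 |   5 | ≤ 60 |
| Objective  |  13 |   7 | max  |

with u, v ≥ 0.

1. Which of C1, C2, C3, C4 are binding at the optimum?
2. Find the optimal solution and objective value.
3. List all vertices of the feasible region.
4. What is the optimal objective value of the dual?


1. C2, C3
2. u = 1, v = 10, z = 83
3. (0, 0), (4.333, 0), (1, 10), (0, 11.67)
4. 83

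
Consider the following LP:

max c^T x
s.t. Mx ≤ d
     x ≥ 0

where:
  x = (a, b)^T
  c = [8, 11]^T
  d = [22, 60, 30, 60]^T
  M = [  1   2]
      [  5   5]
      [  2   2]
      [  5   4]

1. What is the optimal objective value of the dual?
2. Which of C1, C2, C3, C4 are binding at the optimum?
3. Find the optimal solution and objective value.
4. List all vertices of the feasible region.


1. 126
2. C1, C2
3. a = 2, b = 10, z = 126
4. (0, 0), (12, 0), (2, 10), (0, 11)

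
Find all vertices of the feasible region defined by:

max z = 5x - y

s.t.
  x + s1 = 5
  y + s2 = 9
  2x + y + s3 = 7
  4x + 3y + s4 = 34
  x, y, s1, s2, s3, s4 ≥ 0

(0, 0), (3.5, 0), (0, 7)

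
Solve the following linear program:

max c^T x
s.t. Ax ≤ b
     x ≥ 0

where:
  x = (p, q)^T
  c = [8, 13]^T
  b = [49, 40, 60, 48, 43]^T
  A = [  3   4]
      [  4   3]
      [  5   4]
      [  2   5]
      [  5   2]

Evaluate the objective at each vertex of the feasible region:
  z(0, 0) = 0
  z(8.6, 0) = 68.8
  z(7, 4) = 108
  z(4, 8) = 136  ←
  z(0, 9.6) = 124.8
The maximum is at p = 4, q = 8.

p = 4, q = 8, z = 136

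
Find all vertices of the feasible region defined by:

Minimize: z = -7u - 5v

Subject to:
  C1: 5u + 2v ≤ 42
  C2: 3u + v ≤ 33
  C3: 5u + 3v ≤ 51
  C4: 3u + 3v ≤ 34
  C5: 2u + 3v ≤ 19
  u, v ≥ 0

(0, 0), (8.4, 0), (8, 1), (0, 6.333)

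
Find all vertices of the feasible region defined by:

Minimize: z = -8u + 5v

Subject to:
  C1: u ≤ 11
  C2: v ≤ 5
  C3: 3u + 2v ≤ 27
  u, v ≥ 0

(0, 0), (9, 0), (5.667, 5), (0, 5)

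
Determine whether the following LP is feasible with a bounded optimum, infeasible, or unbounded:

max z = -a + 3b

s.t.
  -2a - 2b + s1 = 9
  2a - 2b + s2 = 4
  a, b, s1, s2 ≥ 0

Unbounded (objective can increase without bound)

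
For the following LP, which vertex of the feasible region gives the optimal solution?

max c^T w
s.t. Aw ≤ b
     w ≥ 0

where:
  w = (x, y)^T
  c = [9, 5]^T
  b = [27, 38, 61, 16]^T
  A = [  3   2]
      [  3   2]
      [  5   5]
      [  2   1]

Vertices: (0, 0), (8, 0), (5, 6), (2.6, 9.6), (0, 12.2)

Evaluate the objective at each vertex of the feasible region:
  z(0, 0) = 0
  z(8, 0) = 72
  z(5, 6) = 75  ←
  z(2.6, 9.6) = 71.4
  z(0, 12.2) = 61
The maximum is at x = 5, y = 6.

(5, 6)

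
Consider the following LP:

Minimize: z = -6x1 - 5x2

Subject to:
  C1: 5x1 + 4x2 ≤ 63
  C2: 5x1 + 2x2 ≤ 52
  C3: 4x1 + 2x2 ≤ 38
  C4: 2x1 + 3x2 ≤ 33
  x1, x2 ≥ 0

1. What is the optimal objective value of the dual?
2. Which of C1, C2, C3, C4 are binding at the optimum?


1. -71
2. C3, C4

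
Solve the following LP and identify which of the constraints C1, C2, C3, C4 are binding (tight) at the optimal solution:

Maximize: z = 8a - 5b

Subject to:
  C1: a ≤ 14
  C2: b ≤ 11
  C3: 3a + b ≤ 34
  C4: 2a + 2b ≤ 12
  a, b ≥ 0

At a = 6, b = 0, compute slack b - a·x for each constraint:
  C1: 14 − 6 = 8  (slack)
  C2: 11 − 0 = 11  (slack)
  C3: 34 − 18 = 16  (slack)
  C4: 12 − 12 = 0  (binding)

Optimal: a = 6, b = 0
Binding: C4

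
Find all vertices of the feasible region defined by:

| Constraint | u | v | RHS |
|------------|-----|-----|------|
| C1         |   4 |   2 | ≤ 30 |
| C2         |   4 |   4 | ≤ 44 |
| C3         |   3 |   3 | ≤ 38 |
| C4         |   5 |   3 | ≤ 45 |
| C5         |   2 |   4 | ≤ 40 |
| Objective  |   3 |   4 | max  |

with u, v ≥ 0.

(0, 0), (7.5, 0), (4, 7), (2, 9), (0, 10)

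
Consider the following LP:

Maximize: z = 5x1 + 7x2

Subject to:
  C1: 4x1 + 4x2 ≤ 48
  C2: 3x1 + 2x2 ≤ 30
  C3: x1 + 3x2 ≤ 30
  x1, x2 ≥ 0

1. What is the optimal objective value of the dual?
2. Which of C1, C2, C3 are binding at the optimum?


1. 78
2. C1, C3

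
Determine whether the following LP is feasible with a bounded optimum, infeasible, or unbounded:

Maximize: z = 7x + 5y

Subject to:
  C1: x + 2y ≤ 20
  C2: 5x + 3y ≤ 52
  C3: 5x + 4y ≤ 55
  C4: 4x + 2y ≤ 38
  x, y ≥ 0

Feasible with a bounded optimal solution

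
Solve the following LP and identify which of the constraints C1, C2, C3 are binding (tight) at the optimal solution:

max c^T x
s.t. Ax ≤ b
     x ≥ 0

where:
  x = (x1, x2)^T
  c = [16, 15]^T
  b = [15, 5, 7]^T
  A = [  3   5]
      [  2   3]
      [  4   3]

At x1 = 1, x2 = 1, compute slack b - a·x for each constraint:
  C1: 15 − 8 = 7  (slack)
  C2: 5 − 5 = 0  (binding)
  C3: 7 − 7 = 0  (binding)

Optimal: x1 = 1, x2 = 1
Binding: C2, C3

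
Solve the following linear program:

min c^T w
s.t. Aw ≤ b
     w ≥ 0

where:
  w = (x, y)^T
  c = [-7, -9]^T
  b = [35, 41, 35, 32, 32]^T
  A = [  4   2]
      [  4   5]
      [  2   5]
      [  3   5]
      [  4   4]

Evaluate the objective at each vertex of the feasible region:
  z(0, 0) = 0
  z(8, 0) = -56
  z(4, 4) = -64  ←
  z(0, 6.4) = -57.6
The minimum is at x = 4, y = 4.

x = 4, y = 4, z = -64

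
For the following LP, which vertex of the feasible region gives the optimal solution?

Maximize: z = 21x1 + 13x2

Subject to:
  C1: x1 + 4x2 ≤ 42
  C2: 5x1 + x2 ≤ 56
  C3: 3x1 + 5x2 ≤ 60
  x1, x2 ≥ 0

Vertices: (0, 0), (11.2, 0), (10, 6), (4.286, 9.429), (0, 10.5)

Evaluate the objective at each vertex of the feasible region:
  z(0, 0) = 0
  z(11.2, 0) = 235.2
  z(10, 6) = 288  ←
  z(4.286, 9.429) = 212.6
  z(0, 10.5) = 136.5
The maximum is at x1 = 10, x2 = 6.

(10, 6)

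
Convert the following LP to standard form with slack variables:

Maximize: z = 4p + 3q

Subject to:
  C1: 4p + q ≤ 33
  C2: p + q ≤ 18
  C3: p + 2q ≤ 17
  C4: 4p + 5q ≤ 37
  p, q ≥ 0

max z = 4p + 3q

s.t.
  4p + q + s1 = 33
  p + q + s2 = 18
  p + 2q + s3 = 17
  4p + 5q + s4 = 37
  p, q, s1, s2, s3, s4 ≥ 0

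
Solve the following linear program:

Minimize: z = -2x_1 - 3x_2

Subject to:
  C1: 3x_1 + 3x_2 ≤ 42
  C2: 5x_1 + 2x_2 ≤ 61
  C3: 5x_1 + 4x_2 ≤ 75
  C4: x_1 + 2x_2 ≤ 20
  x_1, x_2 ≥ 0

Evaluate the objective at each vertex of the feasible region:
  z(0, 0) = 0
  z(12.2, 0) = -24.4
  z(11, 3) = -31
  z(8, 6) = -34  ←
  z(0, 10) = -30
The minimum is at x_1 = 8, x_2 = 6.

x_1 = 8, x_2 = 6, z = -34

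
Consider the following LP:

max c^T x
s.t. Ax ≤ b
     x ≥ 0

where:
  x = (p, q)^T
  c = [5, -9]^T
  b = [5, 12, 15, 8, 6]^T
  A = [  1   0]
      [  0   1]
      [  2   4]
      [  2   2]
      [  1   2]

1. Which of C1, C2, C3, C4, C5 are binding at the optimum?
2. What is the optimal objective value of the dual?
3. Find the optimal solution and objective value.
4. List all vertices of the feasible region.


1. C4
2. 20
3. p = 4, q = 0, z = 20
4. (0, 0), (4, 0), (2, 2), (0, 3)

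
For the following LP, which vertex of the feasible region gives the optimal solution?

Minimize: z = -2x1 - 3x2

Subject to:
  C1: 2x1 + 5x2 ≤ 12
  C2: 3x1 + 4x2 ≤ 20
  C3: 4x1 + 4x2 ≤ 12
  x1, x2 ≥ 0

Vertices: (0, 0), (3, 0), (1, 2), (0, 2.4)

Evaluate the objective at each vertex of the feasible region:
  z(0, 0) = 0
  z(3, 0) = -6
  z(1, 2) = -8  ←
  z(0, 2.4) = -7.2
The minimum is at x1 = 1, x2 = 2.

(1, 2)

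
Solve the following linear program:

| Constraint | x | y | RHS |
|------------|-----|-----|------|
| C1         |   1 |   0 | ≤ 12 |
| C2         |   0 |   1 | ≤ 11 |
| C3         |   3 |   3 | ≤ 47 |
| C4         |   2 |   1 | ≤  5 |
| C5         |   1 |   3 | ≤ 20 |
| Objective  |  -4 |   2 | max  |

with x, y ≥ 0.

Evaluate the objective at each vertex of the feasible region:
  z(0, 0) = 0
  z(2.5, 0) = -10
  z(0, 5) = 10  ←
The maximum is at x = 0, y = 5.

x = 0, y = 5, z = 10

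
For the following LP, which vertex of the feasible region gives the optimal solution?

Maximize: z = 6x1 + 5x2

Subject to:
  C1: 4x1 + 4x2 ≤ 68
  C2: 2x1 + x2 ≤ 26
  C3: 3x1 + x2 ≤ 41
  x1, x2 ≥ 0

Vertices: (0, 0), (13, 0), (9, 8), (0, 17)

Evaluate the objective at each vertex of the feasible region:
  z(0, 0) = 0
  z(13, 0) = 78
  z(9, 8) = 94  ←
  z(0, 17) = 85
The maximum is at x1 = 9, x2 = 8.

(9, 8)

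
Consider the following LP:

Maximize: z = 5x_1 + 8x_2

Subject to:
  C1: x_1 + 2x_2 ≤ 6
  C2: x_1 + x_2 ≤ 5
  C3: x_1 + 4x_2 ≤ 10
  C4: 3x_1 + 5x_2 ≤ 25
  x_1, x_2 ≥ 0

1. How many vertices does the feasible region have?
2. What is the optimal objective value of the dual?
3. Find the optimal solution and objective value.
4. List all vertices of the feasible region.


1. 5
2. 28
3. x_1 = 4, x_2 = 1, z = 28
4. (0, 0), (5, 0), (4, 1), (2, 2), (0, 2.5)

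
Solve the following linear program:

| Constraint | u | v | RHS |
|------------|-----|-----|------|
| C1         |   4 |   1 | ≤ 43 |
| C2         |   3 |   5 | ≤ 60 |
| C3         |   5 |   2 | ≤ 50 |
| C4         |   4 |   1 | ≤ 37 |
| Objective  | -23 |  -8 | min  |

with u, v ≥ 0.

Evaluate the objective at each vertex of the feasible region:
  z(0, 0) = 0
  z(9.25, 0) = -212.8
  z(8, 5) = -224  ←
  z(6.842, 7.895) = -220.5
  z(0, 12) = -96
The minimum is at u = 8, v = 5.

u = 8, v = 5, z = -224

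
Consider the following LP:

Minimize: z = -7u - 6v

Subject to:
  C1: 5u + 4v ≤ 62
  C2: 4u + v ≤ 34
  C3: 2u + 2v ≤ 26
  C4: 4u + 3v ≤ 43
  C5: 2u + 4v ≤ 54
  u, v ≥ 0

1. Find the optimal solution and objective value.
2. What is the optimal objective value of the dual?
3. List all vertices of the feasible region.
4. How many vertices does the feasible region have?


1. u = 4, v = 9, z = -82
2. -82
3. (0, 0), (8.5, 0), (7.375, 4.5), (4, 9), (0, 13)
4. 5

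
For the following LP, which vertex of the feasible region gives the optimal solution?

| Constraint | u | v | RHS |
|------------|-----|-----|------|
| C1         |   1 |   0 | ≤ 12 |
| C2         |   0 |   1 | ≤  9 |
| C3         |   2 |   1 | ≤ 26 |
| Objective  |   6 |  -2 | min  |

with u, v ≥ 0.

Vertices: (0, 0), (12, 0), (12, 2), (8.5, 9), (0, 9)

Evaluate the objective at each vertex of the feasible region:
  z(0, 0) = 0
  z(12, 0) = 72
  z(12, 2) = 68
  z(8.5, 9) = 33
  z(0, 9) = -18  ←
The minimum is at u = 0, v = 9.

(0, 9)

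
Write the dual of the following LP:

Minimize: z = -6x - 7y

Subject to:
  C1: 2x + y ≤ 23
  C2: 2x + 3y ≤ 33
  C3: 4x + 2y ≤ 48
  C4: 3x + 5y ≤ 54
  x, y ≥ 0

Primal min cᵀx s.t. Ax ≤ b, x ≥ 0  →  Dual max −bᵀy s.t. Aᵀy ≥ −c, y ≥ 0.

Maximize: z = -23y1 - 33y2 - 48y3 - 54y4

Subject to:
  2y1 + 2y2 + 4y3 + 3y4 ≥ 6
  y1 + 3y2 + 2y3 + 5y4 ≥ 7
  y1, y2, y3, y4 ≥ 0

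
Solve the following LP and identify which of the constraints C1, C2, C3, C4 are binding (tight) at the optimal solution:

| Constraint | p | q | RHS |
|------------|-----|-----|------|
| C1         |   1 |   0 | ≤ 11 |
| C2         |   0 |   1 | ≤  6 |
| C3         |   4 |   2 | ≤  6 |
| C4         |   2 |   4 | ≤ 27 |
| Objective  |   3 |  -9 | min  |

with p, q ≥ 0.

At p = 0, q = 3, compute slack b - a·x for each constraint:
  C1: 11 − 0 = 11  (slack)
  C2: 6 − 3 = 3  (slack)
  C3: 6 − 6 = 0  (binding)
  C4: 27 − 12 = 15  (slack)

Optimal: p = 0, q = 3
Binding: C3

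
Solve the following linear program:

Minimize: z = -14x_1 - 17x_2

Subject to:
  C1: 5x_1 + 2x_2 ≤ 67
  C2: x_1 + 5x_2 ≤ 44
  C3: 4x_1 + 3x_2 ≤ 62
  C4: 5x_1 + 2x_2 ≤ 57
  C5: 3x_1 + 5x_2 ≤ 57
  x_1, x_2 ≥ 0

Evaluate the objective at each vertex of the feasible region:
  z(0, 0) = 0
  z(11.4, 0) = -159.6
  z(9, 6) = -228  ←
  z(6.5, 7.5) = -218.5
  z(0, 8.8) = -149.6
The minimum is at x_1 = 9, x_2 = 6.

x_1 = 9, x_2 = 6, z = -228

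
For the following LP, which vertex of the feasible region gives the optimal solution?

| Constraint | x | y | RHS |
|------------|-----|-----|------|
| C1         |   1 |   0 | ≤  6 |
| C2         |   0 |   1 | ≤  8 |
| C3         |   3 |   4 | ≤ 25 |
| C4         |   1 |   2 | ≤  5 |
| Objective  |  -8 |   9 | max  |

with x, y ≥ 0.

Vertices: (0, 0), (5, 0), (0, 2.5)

Evaluate the objective at each vertex of the feasible region:
  z(0, 0) = 0
  z(5, 0) = -40
  z(0, 2.5) = 22.5  ←
The maximum is at x = 0, y = 2.5.

(0, 2.5)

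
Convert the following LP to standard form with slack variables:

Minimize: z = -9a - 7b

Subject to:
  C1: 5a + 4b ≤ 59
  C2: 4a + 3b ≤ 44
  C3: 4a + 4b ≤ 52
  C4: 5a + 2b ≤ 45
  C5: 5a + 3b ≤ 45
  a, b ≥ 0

min z = -9a - 7b

s.t.
  5a + 4b + s1 = 59
  4a + 3b + s2 = 44
  4a + 4b + s3 = 52
  5a + 2b + s4 = 45
  5a + 3b + s5 = 45
  a, b, s1, s2, s3, s4, s5 ≥ 0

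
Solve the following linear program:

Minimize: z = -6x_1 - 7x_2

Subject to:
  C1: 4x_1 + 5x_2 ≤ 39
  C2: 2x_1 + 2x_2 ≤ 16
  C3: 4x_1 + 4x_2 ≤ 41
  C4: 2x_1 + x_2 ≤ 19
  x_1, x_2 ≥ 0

Evaluate the objective at each vertex of the feasible region:
  z(0, 0) = 0
  z(8, 0) = -48
  z(1, 7) = -55  ←
  z(0, 7.8) = -54.6
The minimum is at x_1 = 1, x_2 = 7.

x_1 = 1, x_2 = 7, z = -55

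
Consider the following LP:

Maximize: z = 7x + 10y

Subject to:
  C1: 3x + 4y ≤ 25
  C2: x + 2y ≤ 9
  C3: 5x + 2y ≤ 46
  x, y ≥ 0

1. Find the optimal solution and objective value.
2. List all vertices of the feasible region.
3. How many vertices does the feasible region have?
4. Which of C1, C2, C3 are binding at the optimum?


1. x = 7, y = 1, z = 59
2. (0, 0), (8.333, 0), (7, 1), (0, 4.5)
3. 4
4. C1, C2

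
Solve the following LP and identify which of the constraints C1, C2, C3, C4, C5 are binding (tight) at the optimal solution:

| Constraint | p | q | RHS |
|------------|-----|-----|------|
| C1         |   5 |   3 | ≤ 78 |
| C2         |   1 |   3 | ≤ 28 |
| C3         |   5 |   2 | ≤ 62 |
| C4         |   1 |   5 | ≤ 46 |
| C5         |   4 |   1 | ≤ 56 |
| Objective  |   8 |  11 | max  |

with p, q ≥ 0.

At p = 10, q = 6, compute slack b - a·x for each constraint:
  C1: 78 − 68 = 10  (slack)
  C2: 28 − 28 = 0  (binding)
  C3: 62 − 62 = 0  (binding)
  C4: 46 − 40 = 6  (slack)
  C5: 56 − 46 = 10  (slack)

Optimal: p = 10, q = 6
Binding: C2, C3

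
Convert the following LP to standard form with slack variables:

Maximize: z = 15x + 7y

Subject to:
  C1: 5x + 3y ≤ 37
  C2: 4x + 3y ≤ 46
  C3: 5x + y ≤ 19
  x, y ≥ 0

max z = 15x + 7y

s.t.
  5x + 3y + s1 = 37
  4x + 3y + s2 = 46
  5x + y + s3 = 19
  x, y, s1, s2, s3 ≥ 0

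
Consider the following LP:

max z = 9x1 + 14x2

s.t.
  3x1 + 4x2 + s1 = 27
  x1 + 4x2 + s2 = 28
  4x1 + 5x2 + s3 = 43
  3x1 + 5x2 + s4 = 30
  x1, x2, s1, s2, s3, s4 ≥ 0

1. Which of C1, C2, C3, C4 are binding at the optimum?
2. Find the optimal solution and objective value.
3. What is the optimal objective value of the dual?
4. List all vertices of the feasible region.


1. C1, C4
2. x1 = 5, x2 = 3, z = 87
3. 87
4. (0, 0), (9, 0), (5, 3), (0, 6)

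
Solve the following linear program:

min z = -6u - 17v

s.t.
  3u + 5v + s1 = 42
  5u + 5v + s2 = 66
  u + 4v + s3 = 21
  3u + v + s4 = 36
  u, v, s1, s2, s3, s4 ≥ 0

Evaluate the objective at each vertex of the feasible region:
  z(0, 0) = 0
  z(12, 0) = -72
  z(11.5, 1.5) = -94.5
  z(9, 3) = -105  ←
  z(0, 5.25) = -89.25
The minimum is at u = 9, v = 3.

u = 9, v = 3, z = -105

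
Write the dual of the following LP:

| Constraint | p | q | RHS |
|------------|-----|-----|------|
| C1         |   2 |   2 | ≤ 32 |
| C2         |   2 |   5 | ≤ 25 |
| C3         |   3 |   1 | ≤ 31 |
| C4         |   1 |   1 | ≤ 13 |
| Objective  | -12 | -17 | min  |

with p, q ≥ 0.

Primal min cᵀx s.t. Ax ≤ b, x ≥ 0  →  Dual max −bᵀy s.t. Aᵀy ≥ −c, y ≥ 0.

Maximize: z = -32y1 - 25y2 - 31y3 - 13y4

Subject to:
  2y1 + 2y2 + 3y3 + y4 ≥ 12
  2y1 + 5y2 + y3 + y4 ≥ 17
  y1, y2, y3, y4 ≥ 0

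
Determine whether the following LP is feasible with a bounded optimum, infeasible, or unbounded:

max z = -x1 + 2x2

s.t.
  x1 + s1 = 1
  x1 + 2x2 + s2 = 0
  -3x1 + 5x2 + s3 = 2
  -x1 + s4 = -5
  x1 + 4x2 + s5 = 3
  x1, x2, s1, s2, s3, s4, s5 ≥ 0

Infeasible (no feasible solution exists)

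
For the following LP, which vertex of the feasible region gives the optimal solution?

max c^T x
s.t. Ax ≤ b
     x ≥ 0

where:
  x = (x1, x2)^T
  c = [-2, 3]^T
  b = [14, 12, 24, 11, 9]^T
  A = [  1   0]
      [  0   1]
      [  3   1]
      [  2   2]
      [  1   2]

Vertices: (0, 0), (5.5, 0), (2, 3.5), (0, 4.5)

Evaluate the objective at each vertex of the feasible region:
  z(0, 0) = 0
  z(5.5, 0) = -11
  z(2, 3.5) = 6.5
  z(0, 4.5) = 13.5  ←
The maximum is at x1 = 0, x2 = 4.5.

(0, 4.5)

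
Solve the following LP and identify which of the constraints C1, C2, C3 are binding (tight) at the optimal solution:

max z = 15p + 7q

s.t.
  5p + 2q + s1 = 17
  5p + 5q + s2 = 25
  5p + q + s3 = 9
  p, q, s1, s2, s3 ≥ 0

At p = 1, q = 4, compute slack b - a·x for each constraint:
  C1: 17 − 13 = 4  (slack)
  C2: 25 − 25 = 0  (binding)
  C3: 9 − 9 = 0  (binding)

Optimal: p = 1, q = 4
Binding: C2, C3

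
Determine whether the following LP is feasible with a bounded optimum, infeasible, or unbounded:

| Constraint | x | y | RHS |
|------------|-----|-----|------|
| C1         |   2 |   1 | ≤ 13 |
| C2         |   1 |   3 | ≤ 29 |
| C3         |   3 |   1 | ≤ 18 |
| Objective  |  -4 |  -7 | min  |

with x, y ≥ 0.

Feasible with a bounded optimal solution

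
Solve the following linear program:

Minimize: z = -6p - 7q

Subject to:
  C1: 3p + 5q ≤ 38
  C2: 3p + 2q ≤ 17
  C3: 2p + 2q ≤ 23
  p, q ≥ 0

Evaluate the objective at each vertex of the feasible region:
  z(0, 0) = 0
  z(5.667, 0) = -34
  z(1, 7) = -55  ←
  z(0, 7.6) = -53.2
The minimum is at p = 1, q = 7.

p = 1, q = 7, z = -55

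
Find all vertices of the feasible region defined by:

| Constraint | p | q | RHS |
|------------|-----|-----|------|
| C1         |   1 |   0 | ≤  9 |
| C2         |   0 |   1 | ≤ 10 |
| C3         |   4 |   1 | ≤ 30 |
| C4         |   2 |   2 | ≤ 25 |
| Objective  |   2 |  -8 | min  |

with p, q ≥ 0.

(0, 0), (7.5, 0), (5.833, 6.667), (2.5, 10), (0, 10)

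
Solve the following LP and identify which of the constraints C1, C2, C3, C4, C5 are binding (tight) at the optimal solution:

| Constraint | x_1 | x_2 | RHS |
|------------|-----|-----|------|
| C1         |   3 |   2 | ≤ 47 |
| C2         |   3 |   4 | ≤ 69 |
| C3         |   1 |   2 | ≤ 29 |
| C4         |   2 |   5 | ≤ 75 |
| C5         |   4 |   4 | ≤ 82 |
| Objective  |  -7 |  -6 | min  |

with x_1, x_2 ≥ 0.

At x_1 = 9, x_2 = 10, compute slack b - a·x for each constraint:
  C1: 47 − 47 = 0  (binding)
  C2: 69 − 67 = 2  (slack)
  C3: 29 − 29 = 0  (binding)
  C4: 75 − 68 = 7  (slack)
  C5: 82 − 76 = 6  (slack)

Optimal: x_1 = 9, x_2 = 10
Binding: C1, C3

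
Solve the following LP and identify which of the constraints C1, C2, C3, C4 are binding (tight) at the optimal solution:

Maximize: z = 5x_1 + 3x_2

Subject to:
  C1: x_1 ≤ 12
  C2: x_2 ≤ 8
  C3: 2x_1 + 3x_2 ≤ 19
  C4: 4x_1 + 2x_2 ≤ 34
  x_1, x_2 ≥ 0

At x_1 = 8, x_2 = 1, compute slack b - a·x for each constraint:
  C1: 12 − 8 = 4  (slack)
  C2: 8 − 1 = 7  (slack)
  C3: 19 − 19 = 0  (binding)
  C4: 34 − 34 = 0  (binding)

Optimal: x_1 = 8, x_2 = 1
Binding: C3, C4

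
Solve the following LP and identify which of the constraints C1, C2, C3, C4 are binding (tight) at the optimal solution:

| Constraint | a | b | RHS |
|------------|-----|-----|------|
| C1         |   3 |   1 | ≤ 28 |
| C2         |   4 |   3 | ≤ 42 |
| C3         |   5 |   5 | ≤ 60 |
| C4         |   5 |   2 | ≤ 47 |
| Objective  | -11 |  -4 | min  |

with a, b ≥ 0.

At a = 9, b = 1, compute slack b - a·x for each constraint:
  C1: 28 − 28 = 0  (binding)
  C2: 42 − 39 = 3  (slack)
  C3: 60 − 50 = 10  (slack)
  C4: 47 − 47 = 0  (binding)

Optimal: a = 9, b = 1
Binding: C1, C4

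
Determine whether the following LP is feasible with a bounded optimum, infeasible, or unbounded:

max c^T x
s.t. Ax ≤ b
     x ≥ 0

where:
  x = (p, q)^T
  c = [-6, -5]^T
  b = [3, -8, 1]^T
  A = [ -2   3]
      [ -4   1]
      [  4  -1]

Infeasible (no feasible solution exists)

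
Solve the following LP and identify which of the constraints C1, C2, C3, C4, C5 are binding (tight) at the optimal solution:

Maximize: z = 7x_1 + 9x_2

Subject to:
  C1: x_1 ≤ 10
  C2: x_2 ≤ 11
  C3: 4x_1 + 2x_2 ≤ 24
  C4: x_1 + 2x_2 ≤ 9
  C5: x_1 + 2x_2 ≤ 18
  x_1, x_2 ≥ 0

At x_1 = 5, x_2 = 2, compute slack b - a·x for each constraint:
  C1: 10 − 5 = 5  (slack)
  C2: 11 − 2 = 9  (slack)
  C3: 24 − 24 = 0  (binding)
  C4: 9 − 9 = 0  (binding)
  C5: 18 − 9 = 9  (slack)

Optimal: x_1 = 5, x_2 = 2
Binding: C3, C4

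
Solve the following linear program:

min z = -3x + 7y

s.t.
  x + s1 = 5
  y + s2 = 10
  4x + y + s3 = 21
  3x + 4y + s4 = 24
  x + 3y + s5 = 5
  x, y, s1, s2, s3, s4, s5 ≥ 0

Evaluate the objective at each vertex of the feasible region:
  z(0, 0) = 0
  z(5, 0) = -15  ←
  z(0, 1.667) = 11.67
The minimum is at x = 5, y = 0.

x = 5, y = 0, z = -15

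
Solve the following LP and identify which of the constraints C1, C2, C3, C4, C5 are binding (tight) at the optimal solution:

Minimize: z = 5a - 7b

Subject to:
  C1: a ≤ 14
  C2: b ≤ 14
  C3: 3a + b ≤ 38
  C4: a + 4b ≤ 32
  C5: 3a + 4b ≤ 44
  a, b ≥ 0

At a = 0, b = 8, compute slack b - a·x for each constraint:
  C1: 14 − 0 = 14  (slack)
  C2: 14 − 8 = 6  (slack)
  C3: 38 − 8 = 30  (slack)
  C4: 32 − 32 = 0  (binding)
  C5: 44 − 32 = 12  (slack)

Optimal: a = 0, b = 8
Binding: C4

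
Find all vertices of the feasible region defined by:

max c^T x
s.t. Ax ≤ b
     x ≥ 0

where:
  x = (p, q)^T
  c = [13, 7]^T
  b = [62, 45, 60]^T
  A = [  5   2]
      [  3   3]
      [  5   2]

(0, 0), (12, 0), (10, 5), (0, 15)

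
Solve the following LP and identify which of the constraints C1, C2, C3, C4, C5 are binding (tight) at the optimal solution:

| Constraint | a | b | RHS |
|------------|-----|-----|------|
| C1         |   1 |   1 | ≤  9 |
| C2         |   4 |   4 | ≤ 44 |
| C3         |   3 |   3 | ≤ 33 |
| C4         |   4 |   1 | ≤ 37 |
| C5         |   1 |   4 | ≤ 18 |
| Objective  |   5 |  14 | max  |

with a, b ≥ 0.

At a = 6, b = 3, compute slack b - a·x for each constraint:
  C1: 9 − 9 = 0  (binding)
  C2: 44 − 36 = 8  (slack)
  C3: 33 − 27 = 6  (slack)
  C4: 37 − 27 = 10  (slack)
  C5: 18 − 18 = 0  (binding)

Optimal: a = 6, b = 3
Binding: C1, C5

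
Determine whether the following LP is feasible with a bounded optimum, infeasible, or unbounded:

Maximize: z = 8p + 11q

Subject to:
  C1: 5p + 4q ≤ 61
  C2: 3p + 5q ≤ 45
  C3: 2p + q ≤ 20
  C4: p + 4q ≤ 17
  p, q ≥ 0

Feasible with a bounded optimal solution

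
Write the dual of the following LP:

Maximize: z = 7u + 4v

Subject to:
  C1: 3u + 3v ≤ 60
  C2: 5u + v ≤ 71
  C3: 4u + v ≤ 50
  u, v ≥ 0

Primal max cᵀx s.t. Ax ≤ b, x ≥ 0  →  Dual min bᵀy s.t. Aᵀy ≥ c, y ≥ 0.

Minimize: z = 60y1 + 71y2 + 50y3

Subject to:
  3y1 + 5y2 + 4y3 ≥ 7
  3y1 + y2 + y3 ≥ 4
  y1, y2, y3 ≥ 0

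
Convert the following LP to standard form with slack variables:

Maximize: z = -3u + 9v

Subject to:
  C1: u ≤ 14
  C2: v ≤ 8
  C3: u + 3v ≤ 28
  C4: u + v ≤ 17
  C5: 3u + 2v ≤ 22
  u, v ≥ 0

max z = -3u + 9v

s.t.
  u + s1 = 14
  v + s2 = 8
  u + 3v + s3 = 28
  u + v + s4 = 17
  3u + 2v + s5 = 22
  u, v, s1, s2, s3, s4, s5 ≥ 0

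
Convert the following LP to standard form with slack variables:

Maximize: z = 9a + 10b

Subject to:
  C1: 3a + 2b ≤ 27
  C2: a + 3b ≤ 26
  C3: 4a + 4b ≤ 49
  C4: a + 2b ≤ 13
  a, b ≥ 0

max z = 9a + 10b

s.t.
  3a + 2b + s1 = 27
  a + 3b + s2 = 26
  4a + 4b + s3 = 49
  a + 2b + s4 = 13
  a, b, s1, s2, s3, s4 ≥ 0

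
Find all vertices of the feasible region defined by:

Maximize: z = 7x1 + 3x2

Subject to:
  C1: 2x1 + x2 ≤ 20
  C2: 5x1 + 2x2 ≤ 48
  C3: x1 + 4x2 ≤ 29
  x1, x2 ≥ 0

(0, 0), (9.6, 0), (8, 4), (7.286, 5.429), (0, 7.25)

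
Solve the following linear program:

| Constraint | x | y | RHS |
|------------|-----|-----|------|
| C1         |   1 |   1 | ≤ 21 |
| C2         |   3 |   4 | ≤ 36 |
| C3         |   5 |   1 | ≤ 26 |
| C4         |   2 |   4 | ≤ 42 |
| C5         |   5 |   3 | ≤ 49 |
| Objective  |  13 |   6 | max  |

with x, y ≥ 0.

Evaluate the objective at each vertex of the feasible region:
  z(0, 0) = 0
  z(5.2, 0) = 67.6
  z(4, 6) = 88  ←
  z(0, 9) = 54
The maximum is at x = 4, y = 6.

x = 4, y = 6, z = 88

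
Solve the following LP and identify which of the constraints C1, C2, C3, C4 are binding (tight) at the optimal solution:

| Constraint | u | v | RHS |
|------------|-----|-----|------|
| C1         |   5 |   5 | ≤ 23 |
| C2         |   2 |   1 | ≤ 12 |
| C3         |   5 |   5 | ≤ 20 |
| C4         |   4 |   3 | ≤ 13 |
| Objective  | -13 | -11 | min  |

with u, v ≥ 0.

At u = 1, v = 3, compute slack b - a·x for each constraint:
  C1: 23 − 20 = 3  (slack)
  C2: 12 − 5 = 7  (slack)
  C3: 20 − 20 = 0  (binding)
  C4: 13 − 13 = 0  (binding)

Optimal: u = 1, v = 3
Binding: C3, C4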